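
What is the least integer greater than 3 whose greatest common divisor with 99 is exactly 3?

6

99 = 3·33. Any m with gcd(m, 99) = 3 is a multiple of 3, say 3s, with s coprime to 33.
Need s > 3/3, so s ≥ 2. First s ≥ 2 with gcd(s, 33) = 1 is s = 2. Thus m = 3·2 = 6.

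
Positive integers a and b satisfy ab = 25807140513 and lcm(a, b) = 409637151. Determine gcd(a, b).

63

From gcd × lcm = ab: gcd = 25807140513 / 409637151 = 63.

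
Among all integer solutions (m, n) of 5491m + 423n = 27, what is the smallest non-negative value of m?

261

Euclid: 5491 = 12·423 + 415; 423 = 1·415 + 8; 415 = 51·8 + 7; 8 = 1·7 + 1; 7 = 7·1 + 0 → gcd = 1; 27 = 1·27.
Back-substitution yields 5491·(-53) + 423·(688) = 1, so one solution is m = -53·27 = -1431, n = 688·27 = 18576.
Solutions in m differ by 423/1 = 423; the one in [0, 423) is -1431 mod 423 = 261.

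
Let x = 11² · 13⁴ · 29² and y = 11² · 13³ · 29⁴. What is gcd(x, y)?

223568917

min exponent per shared prime: 11² · 13³ · 29² = 223568917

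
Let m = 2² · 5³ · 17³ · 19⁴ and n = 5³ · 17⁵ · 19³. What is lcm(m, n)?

92518592048500

max exponent per prime: 2² · 5³ · 17⁵ · 19⁴ = 92518592048500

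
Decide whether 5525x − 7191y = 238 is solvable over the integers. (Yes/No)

By Bézout, 5525x − 7191y = 238 has integer solutions iff gcd(5525, 7191) | 238.
Euclid: 7191 = 1·5525 + 1666; 5525 = 3·1666 + 527; 1666 = 3·527 + 85; 527 = 6·85 + 17; 85 = 5·17 + 0. gcd = 17; 238 mod 17 = 0. Yes.

Yes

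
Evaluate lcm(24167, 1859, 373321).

53384903

lcm(24167, 1859) = 24167·1859/gcd = 44926453/1859 = 24167
lcm(24167, 373321) = 24167·373321/gcd = 9022048607/169 = 53384903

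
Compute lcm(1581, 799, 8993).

39308403

1581 = 3 · 17 · 31; 799 = 17 · 47; 8993 = 17 · 23²
lcm takes max exponent of each prime: 3 · 17 · 23² · 31 · 47 = 39308403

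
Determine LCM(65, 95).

gcd first: 95 = 1·65 + 30; 65 = 2·30 + 5; 30 = 6·5 + 0 → gcd = 5
lcm = 65·95/gcd = 6175/5 = 1235

1235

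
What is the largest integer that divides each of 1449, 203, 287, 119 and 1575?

gcd(1449, 203): 1449 = 7·203 + 28; 203 = 7·28 + 7; 28 = 4·7 + 0 → 7
gcd(7, 287): 287 = 41·7 + 0 → 7
gcd(7, 119): 119 = 17·7 + 0 → 7
gcd(7, 1575): 1575 = 225·7 + 0 → 7

7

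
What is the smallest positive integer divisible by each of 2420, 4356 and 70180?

lcm(2420, 4356) = 2420·4356/gcd = 10541520/484 = 21780
lcm(21780, 70180) = 21780·70180/gcd = 1528520400/2420 = 631620

631620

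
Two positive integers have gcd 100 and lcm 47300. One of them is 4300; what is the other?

Using uv = gcd(u,v)·lcm(u,v) = 100·47300 = 4730000, we get v = 4730000/4300 = 1100.

1100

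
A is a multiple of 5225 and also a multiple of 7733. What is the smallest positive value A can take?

5225 = 5² · 11 · 19; 7733 = 11 · 19 · 37
max exponents: 5² · 11 · 19 · 37 = 193325

193325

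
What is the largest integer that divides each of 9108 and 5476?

9108 = 2² · 3² · 11 · 23
5476 = 2² · 37²
Common: 2² = 4

4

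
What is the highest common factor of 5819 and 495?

Euclid: 5819 = 11·495 + 374; 495 = 1·374 + 121; 374 = 3·121 + 11; 121 = 11·11 + 0. Last nonzero remainder: 11.

11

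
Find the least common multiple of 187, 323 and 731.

152779

187 = 11 · 17; 323 = 17 · 19; 731 = 17 · 43
lcm takes max exponent of each prime: 11 · 17 · 19 · 43 = 152779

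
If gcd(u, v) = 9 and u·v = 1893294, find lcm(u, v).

210366

gcd·lcm = product, so lcm = 1893294/9 = 210366.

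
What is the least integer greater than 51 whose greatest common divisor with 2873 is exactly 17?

Multiples of 17 above 51: 17·4, 17·5, … . Need the cofactor coprime to 2873/17 = 169.
Checking s = 4, 5, … the first with gcd(s, 169) = 1 is s = 4, giving 68.

68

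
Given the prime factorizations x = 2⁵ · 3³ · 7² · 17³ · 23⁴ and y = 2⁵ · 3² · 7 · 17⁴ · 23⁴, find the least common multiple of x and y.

989502400416096

max exponent per prime: 2⁵ · 3³ · 7² · 17⁴ · 23⁴ = 989502400416096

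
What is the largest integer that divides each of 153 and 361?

1

Euclid: 361 = 2·153 + 55; 153 = 2·55 + 43; 55 = 1·43 + 12; 43 = 3·12 + 7; 12 = 1·7 + 5; 7 = 1·5 + 2; 5 = 2·2 + 1; 2 = 2·1 + 0. Last nonzero remainder: 1.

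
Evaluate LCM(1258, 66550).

41859950

1258 = 2 · 17 · 37; 66550 = 2 · 5² · 11³
max exponents: 2 · 5² · 11³ · 17 · 37 = 41859950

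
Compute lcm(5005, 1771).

115115

gcd first: 5005 = 2·1771 + 1463; 1771 = 1·1463 + 308; 1463 = 4·308 + 231; 308 = 1·231 + 77; 231 = 3·77 + 0 → gcd = 77
lcm = 5005·1771/gcd = 8863855/77 = 115115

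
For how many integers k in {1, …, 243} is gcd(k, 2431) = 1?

Prime factors of 2431: 11, 13, 17. Count integers ≤ 243 divisible by none of them.
By inclusion–exclusion: 243 − ⌊243/11⌋ − ⌊243/13⌋ − ⌊243/17⌋ + ⌊243/143⌋ + ⌊243/187⌋ + ⌊243/221⌋ − ⌊243/2431⌋ = 192.

192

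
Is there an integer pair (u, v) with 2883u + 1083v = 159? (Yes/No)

By Bézout, 2883u + 1083v = 159 has integer solutions iff gcd(2883, 1083) | 159.
Euclid: 2883 = 2·1083 + 717; 1083 = 1·717 + 366; 717 = 1·366 + 351; 366 = 1·351 + 15; 351 = 23·15 + 6; 15 = 2·6 + 3; 6 = 2·3 + 0. gcd = 3; 159 mod 3 = 0. Yes.

Yes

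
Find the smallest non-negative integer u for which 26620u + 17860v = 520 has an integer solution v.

Reduce mod 17860: 26620u ≡ 520 (mod 17860). With g = gcd(26620, 17860) = 20 dividing 520, divide through: 1331u ≡ 26 (mod 893).
Since gcd(1331, 893) = 1, u ≡ 26·(1331)⁻¹ ≡ 102 (mod 893). Smallest non-negative: 102.

102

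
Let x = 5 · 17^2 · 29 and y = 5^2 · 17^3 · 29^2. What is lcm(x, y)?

max exponent per prime: 5^2 · 17^3 · 29^2 = 103295825

103295825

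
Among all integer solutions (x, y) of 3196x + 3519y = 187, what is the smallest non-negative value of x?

43

gcd(3196, 3519) = 17 (Euclid: 3519 = 1·3196 + 323; 3196 = 9·323 + 289; 323 = 1·289 + 34; 289 = 8·34 + 17; 34 = 2·17 + 0), and 17 | 187.
Extended Euclid: 3196·(98) + 3519·(-89) = 17. Scale by 11: x₀ = 1078.
General solution x = x₀ + 207t; reducing mod 207 gives x = 43 (and y = -39).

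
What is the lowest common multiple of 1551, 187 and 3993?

lcm(1551, 187) = 1551·187/gcd = 290037/11 = 26367
lcm(26367, 3993) = 26367·3993/gcd = 105283431/33 = 3190407

3190407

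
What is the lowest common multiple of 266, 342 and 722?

266 = 2 · 7 · 19; 342 = 2 · 3² · 19; 722 = 2 · 19²
lcm takes max exponent of each prime: 2 · 3² · 7 · 19² = 45486

45486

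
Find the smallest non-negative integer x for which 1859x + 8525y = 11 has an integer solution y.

454

Reduce mod 8525: 1859x ≡ 11 (mod 8525). With g = gcd(1859, 8525) = 11 dividing 11, divide through: 169x ≡ 1 (mod 775).
Since gcd(169, 775) = 1, x ≡ 1·(169)⁻¹ ≡ 454 (mod 775). Smallest non-negative: 454.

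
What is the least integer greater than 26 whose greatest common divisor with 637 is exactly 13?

39

Multiples of 13 above 26: 13·3, 13·4, … . Need the cofactor coprime to 637/13 = 49.
Checking s = 3, 4, … the first with gcd(s, 49) = 1 is s = 3, giving 39.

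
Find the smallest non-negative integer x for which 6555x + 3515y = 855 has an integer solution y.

13

Euclid: 6555 = 1·3515 + 3040; 3515 = 1·3040 + 475; 3040 = 6·475 + 190; 475 = 2·190 + 95; 190 = 2·95 + 0 → gcd = 95; 855 = 95·9.
Back-substitution yields 6555·(-15) + 3515·(28) = 95, so one solution is x = -15·9 = -135, y = 28·9 = 252.
Solutions in x differ by 3515/95 = 37; the one in [0, 37) is -135 mod 37 = 13.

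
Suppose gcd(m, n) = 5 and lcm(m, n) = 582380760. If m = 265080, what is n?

Using mn = gcd(m,n)·lcm(m,n) = 5·582380760 = 2911903800, we get n = 2911903800/265080 = 10985.

10985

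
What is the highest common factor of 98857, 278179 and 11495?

2299

gcd(98857, 278179): 278179 = 2·98857 + 80465; 98857 = 1·80465 + 18392; 80465 = 4·18392 + 6897; 18392 = 2·6897 + 4598; 6897 = 1·4598 + 2299; 4598 = 2·2299 + 0 → 2299
gcd(2299, 11495): 11495 = 5·2299 + 0 → 2299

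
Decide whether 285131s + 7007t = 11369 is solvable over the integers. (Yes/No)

By Bézout, 285131s + 7007t = 11369 has integer solutions iff gcd(285131, 7007) | 11369.
Euclid: 285131 = 40·7007 + 4851; 7007 = 1·4851 + 2156; 4851 = 2·2156 + 539; 2156 = 4·539 + 0. gcd = 539; 11369 mod 539 = 50. No.

No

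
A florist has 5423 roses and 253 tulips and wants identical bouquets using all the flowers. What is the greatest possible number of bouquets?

11

5423 = 11 · 17 · 29
253 = 11 · 23
Common: 11 = 11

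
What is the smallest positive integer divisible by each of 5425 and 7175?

5425 = 5² · 7 · 31; 7175 = 5² · 7 · 41
max exponents: 5² · 7 · 31 · 41 = 222425

222425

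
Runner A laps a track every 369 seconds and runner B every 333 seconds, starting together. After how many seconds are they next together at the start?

gcd first: 369 = 1·333 + 36; 333 = 9·36 + 9; 36 = 4·9 + 0 → gcd = 9
lcm = 369·333/gcd = 122877/9 = 13653

13653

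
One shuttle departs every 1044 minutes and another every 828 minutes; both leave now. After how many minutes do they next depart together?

gcd first: 1044 = 1·828 + 216; 828 = 3·216 + 180; 216 = 1·180 + 36; 180 = 5·36 + 0 → gcd = 36
lcm = 1044·828/gcd = 864432/36 = 24012

24012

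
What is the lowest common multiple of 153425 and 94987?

14573380475

153425 = 5² · 17 · 19²; 94987 = 43 · 47²
max exponents: 5² · 17 · 19² · 43 · 47² = 14573380475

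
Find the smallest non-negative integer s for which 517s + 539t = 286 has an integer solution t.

36

Euclid: 539 = 1·517 + 22; 517 = 23·22 + 11; 22 = 2·11 + 0 → gcd = 11; 286 = 11·26.
Back-substitution yields 517·(24) + 539·(-23) = 11, so one solution is s = 24·26 = 624, t = -23·26 = -598.
Solutions in s differ by 539/11 = 49; the one in [0, 49) is 624 mod 49 = 36.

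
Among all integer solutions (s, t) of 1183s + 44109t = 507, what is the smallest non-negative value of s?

Euclid: 44109 = 37·1183 + 338; 1183 = 3·338 + 169; 338 = 2·169 + 0 → gcd = 169; 507 = 169·3.
Back-substitution yields 1183·(112) + 44109·(-3) = 169, so one solution is s = 112·3 = 336, t = -3·3 = -9.
Solutions in s differ by 44109/169 = 261; the one in [0, 261) is 336 mod 261 = 75.

75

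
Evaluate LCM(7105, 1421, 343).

49735

7105 = 5 · 7² · 29; 1421 = 7² · 29; 343 = 7³
lcm takes max exponent of each prime: 5 · 7³ · 29 = 49735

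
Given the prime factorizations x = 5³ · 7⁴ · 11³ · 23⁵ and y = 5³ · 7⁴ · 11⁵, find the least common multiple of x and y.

311103415382461625

max exponent per prime: 5³ · 7⁴ · 11⁵ · 23⁵ = 311103415382461625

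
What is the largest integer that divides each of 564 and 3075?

3

564 = 2² · 3 · 47
3075 = 3 · 5² · 41
Common: 3 = 3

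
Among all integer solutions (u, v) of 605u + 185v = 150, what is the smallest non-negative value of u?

3

Euclid: 605 = 3·185 + 50; 185 = 3·50 + 35; 50 = 1·35 + 15; 35 = 2·15 + 5; 15 = 3·5 + 0 → gcd = 5; 150 = 5·30.
Back-substitution yields 605·(-11) + 185·(36) = 5, so one solution is u = -11·30 = -330, v = 36·30 = 1080.
Solutions in u differ by 185/5 = 37; the one in [0, 37) is -330 mod 37 = 3.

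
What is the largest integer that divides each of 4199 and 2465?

Euclid: 4199 = 1·2465 + 1734; 2465 = 1·1734 + 731; 1734 = 2·731 + 272; 731 = 2·272 + 187; 272 = 1·187 + 85; 187 = 2·85 + 17; 85 = 5·17 + 0. Last nonzero remainder: 17.

17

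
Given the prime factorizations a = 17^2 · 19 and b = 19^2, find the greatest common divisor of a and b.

19

min exponent per shared prime: 19 = 19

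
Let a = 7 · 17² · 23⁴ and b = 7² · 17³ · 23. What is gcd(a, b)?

46529

min exponent per shared prime: 7 · 17² · 23 = 46529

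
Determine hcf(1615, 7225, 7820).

gcd(1615, 7225): 7225 = 4·1615 + 765; 1615 = 2·765 + 85; 765 = 9·85 + 0 → 85
gcd(85, 7820): 7820 = 92·85 + 0 → 85

85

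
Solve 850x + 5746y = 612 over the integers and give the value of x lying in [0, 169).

Euclid: 5746 = 6·850 + 646; 850 = 1·646 + 204; 646 = 3·204 + 34; 204 = 6·34 + 0 → gcd = 34; 612 = 34·18.
Back-substitution yields 850·(-27) + 5746·(4) = 34, so one solution is x = -27·18 = -486, y = 4·18 = 72.
Solutions in x differ by 5746/34 = 169; the one in [0, 169) is -486 mod 169 = 21.

21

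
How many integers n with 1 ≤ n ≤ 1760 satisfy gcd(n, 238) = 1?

709

238 = 2·7·17. Inclusion–exclusion on these primes:
1760 − ⌊1760/2⌋ − ⌊1760/7⌋ − ⌊1760/17⌋ + ⌊1760/14⌋ + ⌊1760/34⌋ + ⌊1760/119⌋ − ⌊1760/238⌋ = 709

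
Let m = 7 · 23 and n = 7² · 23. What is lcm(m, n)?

1127

max exponent per prime: 7² · 23 = 1127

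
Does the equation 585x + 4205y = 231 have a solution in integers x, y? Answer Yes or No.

gcd(585, 4205): 4205 = 7·585 + 110; 585 = 5·110 + 35; 110 = 3·35 + 5; 35 = 7·5 + 0 → 5
5 does not divide 231, so a solution does not exist.

No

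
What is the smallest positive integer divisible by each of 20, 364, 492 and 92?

20 = 2² · 5; 364 = 2² · 7 · 13; 492 = 2² · 3 · 41; 92 = 2² · 23
lcm takes max exponent of each prime: 2² · 3 · 5 · 7 · 13 · 23 · 41 = 5148780

5148780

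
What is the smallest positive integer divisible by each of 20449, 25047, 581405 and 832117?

467803695645

20449 = 11² · 13²; 25047 = 3² · 11² · 23; 581405 = 5 · 11² · 31²; 832117 = 11² · 13 · 23²
lcm takes max exponent of each prime: 3² · 5 · 11² · 13² · 23² · 31² = 467803695645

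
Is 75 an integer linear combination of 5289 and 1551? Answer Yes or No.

Yes

By Bézout, 5289p − 1551q = 75 has integer solutions iff gcd(5289, 1551) | 75.
Euclid: 5289 = 3·1551 + 636; 1551 = 2·636 + 279; 636 = 2·279 + 78; 279 = 3·78 + 45; 78 = 1·45 + 33; 45 = 1·33 + 12; 33 = 2·12 + 9; 12 = 1·9 + 3; 9 = 3·3 + 0. gcd = 3; 75 mod 3 = 0. Yes.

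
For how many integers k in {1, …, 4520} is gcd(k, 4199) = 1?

3721

4199 = 13·17·19. Inclusion–exclusion on these primes:
4520 − ⌊4520/13⌋ − ⌊4520/17⌋ − ⌊4520/19⌋ + ⌊4520/221⌋ + ⌊4520/247⌋ + ⌊4520/323⌋ − ⌊4520/4199⌋ = 3721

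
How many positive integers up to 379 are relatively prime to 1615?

271

1615 = 5·17·19. Inclusion–exclusion on these primes:
379 − ⌊379/5⌋ − ⌊379/17⌋ − ⌊379/19⌋ + ⌊379/85⌋ + ⌊379/95⌋ + ⌊379/323⌋ − ⌊379/1615⌋ = 271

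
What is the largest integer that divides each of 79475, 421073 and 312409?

gcd(79475, 421073): 421073 = 5·79475 + 23698; 79475 = 3·23698 + 8381; 23698 = 2·8381 + 6936; 8381 = 1·6936 + 1445; 6936 = 4·1445 + 1156; 1445 = 1·1156 + 289; 1156 = 4·289 + 0 → 289
gcd(289, 312409): 312409 = 1081·289 + 0 → 289

289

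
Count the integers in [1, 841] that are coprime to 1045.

1045 = 5·11·19. Inclusion–exclusion on these primes:
841 − ⌊841/5⌋ − ⌊841/11⌋ − ⌊841/19⌋ + ⌊841/55⌋ + ⌊841/95⌋ + ⌊841/209⌋ − ⌊841/1045⌋ = 580

580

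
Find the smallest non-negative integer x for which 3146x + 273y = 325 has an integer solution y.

8

Euclid: 3146 = 11·273 + 143; 273 = 1·143 + 130; 143 = 1·130 + 13; 130 = 10·13 + 0 → gcd = 13; 325 = 13·25.
Back-substitution yields 3146·(2) + 273·(-23) = 13, so one solution is x = 2·25 = 50, y = -23·25 = -575.
Solutions in x differ by 273/13 = 21; the one in [0, 21) is 50 mod 21 = 8.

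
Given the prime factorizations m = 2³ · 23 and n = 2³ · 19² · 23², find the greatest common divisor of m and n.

min exponent per shared prime: 2³ · 23 = 184

184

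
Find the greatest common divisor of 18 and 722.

2

18 = 2 · 3²
722 = 2 · 19²
Common: 2 = 2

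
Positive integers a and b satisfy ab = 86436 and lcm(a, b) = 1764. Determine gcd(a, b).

From gcd × lcm = ab: gcd = 86436 / 1764 = 49.

49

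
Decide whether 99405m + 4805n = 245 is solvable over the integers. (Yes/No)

gcd(99405, 4805): 99405 = 20·4805 + 3305; 4805 = 1·3305 + 1500; 3305 = 2·1500 + 305; 1500 = 4·305 + 280; 305 = 1·280 + 25; 280 = 11·25 + 5; 25 = 5·5 + 0 → 5
5 divides 245, so a solution exists.

Yes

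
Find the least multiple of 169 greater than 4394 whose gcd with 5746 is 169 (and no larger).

4563

5746 = 169·34. Any m with gcd(m, 5746) = 169 is a multiple of 169, say 169s, with s coprime to 34.
Need s > 4394/169, so s ≥ 27. First s ≥ 27 with gcd(s, 34) = 1 is s = 27. Thus m = 169·27 = 4563.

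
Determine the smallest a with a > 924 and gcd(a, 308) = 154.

gcd(a, 308) = 154 forces 154 | a; write a = 154s. Then gcd(154s, 154·2) = 154·gcd(s, 2), so need gcd(s, 2) = 1.
154s > 924 gives s ≥ 7. The least s ≥ 7 coprime to 2 is 7, so a = 154·7 = 1078.

1078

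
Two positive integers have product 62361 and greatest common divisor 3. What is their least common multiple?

gcd·lcm = product, so lcm = 62361/3 = 20787.

20787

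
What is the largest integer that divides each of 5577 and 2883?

3

5577 = 3 · 11 · 13²
2883 = 3 · 31²
Common: 3 = 3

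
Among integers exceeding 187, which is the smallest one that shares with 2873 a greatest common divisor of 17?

204

Multiples of 17 above 187: 17·12, 17·13, … . Need the cofactor coprime to 2873/17 = 169.
Checking s = 12, 13, … the first with gcd(s, 169) = 1 is s = 12, giving 204.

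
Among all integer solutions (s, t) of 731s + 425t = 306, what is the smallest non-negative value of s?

gcd(731, 425) = 17 (Euclid: 731 = 1·425 + 306; 425 = 1·306 + 119; 306 = 2·119 + 68; 119 = 1·68 + 51; 68 = 1·51 + 17; 51 = 3·17 + 0), and 17 | 306.
Extended Euclid: 731·(7) + 425·(-12) = 17. Scale by 18: s₀ = 126.
General solution s = s₀ + 25k; reducing mod 25 gives s = 1 (and t = -1).

1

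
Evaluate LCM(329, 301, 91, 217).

5701241

lcm(329, 301) = 329·301/gcd = 99029/7 = 14147
lcm(14147, 91) = 14147·91/gcd = 1287377/7 = 183911
lcm(183911, 217) = 183911·217/gcd = 39908687/7 = 5701241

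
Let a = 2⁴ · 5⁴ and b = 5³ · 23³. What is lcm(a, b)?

max exponent per prime: 2⁴ · 5⁴ · 23³ = 121670000

121670000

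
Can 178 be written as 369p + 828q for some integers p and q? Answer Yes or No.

gcd(369, 828): 828 = 2·369 + 90; 369 = 4·90 + 9; 90 = 10·9 + 0 → 9
9 does not divide 178, so a solution does not exist.

No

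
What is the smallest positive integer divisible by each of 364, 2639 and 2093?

242788

364 = 2² · 7 · 13; 2639 = 7 · 13 · 29; 2093 = 7 · 13 · 23
lcm takes max exponent of each prime: 2² · 7 · 13 · 23 · 29 = 242788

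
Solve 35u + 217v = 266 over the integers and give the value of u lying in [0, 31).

Reduce mod 217: 35u ≡ 266 (mod 217). With g = gcd(35, 217) = 7 dividing 266, divide through: 5u ≡ 38 (mod 31).
Since gcd(5, 31) = 1, u ≡ 38·(5)⁻¹ ≡ 20 (mod 31). Smallest non-negative: 20.

20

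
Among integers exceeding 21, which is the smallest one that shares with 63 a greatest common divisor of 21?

gcd(t, 63) = 21 forces 21 | t; write t = 21s. Then gcd(21s, 21·3) = 21·gcd(s, 3), so need gcd(s, 3) = 1.
21s > 21 gives s ≥ 2. The least s ≥ 2 coprime to 3 is 2, so t = 21·2 = 42.

42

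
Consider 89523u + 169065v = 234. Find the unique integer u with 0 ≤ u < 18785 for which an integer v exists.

gcd(89523, 169065) = 9 (Euclid: 169065 = 1·89523 + 79542; 89523 = 1·79542 + 9981; 79542 = 7·9981 + 9675; 9981 = 1·9675 + 306; 9675 = 31·306 + 189; 306 = 1·189 + 117; 189 = 1·117 + 72; 117 = 1·72 + 45; 72 = 1·45 + 27; 45 = 1·27 + 18; 27 = 1·18 + 9; 18 = 2·9 + 0), and 9 | 234.
Extended Euclid: 89523·(-7182) + 169065·(3803) = 9. Scale by 26: u₀ = -186732.
General solution u = u₀ + 18785t; reducing mod 18785 gives u = 1118 (and v = -592).

1118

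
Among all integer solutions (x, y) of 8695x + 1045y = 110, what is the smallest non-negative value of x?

44

Reduce mod 1045: 8695x ≡ 110 (mod 1045). With g = gcd(8695, 1045) = 5 dividing 110, divide through: 1739x ≡ 22 (mod 209).
Since gcd(1739, 209) = 1, x ≡ 22·(1739)⁻¹ ≡ 44 (mod 209). Smallest non-negative: 44.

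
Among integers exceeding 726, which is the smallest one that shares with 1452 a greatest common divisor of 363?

1089

1452 = 363·4. Any a with gcd(a, 1452) = 363 is a multiple of 363, say 363s, with s coprime to 4.
Need s > 726/363, so s ≥ 3. First s ≥ 3 with gcd(s, 4) = 1 is s = 3. Thus a = 363·3 = 1089.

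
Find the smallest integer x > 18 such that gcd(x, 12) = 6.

gcd(x, 12) = 6 forces 6 | x; write x = 6s. Then gcd(6s, 6·2) = 6·gcd(s, 2), so need gcd(s, 2) = 1.
6s > 18 gives s ≥ 4. The least s ≥ 4 coprime to 2 is 5, so x = 6·5 = 30.

30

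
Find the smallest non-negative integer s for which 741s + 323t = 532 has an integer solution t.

9

gcd(741, 323) = 19 (Euclid: 741 = 2·323 + 95; 323 = 3·95 + 38; 95 = 2·38 + 19; 38 = 2·19 + 0), and 19 | 532.
Extended Euclid: 741·(7) + 323·(-16) = 19. Scale by 28: s₀ = 196.
General solution s = s₀ + 17k; reducing mod 17 gives s = 9 (and t = -19).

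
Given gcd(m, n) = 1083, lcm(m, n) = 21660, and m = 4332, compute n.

5415

Using mn = gcd(m,n)·lcm(m,n) = 1083·21660 = 23457780, we get n = 23457780/4332 = 5415.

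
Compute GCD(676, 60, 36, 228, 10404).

4

676 = 2² · 13²; 60 = 2² · 3 · 5; 36 = 2² · 3²; 228 = 2² · 3 · 19; 10404 = 2² · 3² · 17²
gcd takes min exponent of each prime: 2² = 4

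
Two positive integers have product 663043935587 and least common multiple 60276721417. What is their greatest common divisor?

From gcd × lcm = mn: gcd = 663043935587 / 60276721417 = 11.

11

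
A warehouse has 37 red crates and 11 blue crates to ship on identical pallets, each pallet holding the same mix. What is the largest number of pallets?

1

Euclid: 37 = 3·11 + 4; 11 = 2·4 + 3; 4 = 1·3 + 1; 3 = 3·1 + 0. Last nonzero remainder: 1.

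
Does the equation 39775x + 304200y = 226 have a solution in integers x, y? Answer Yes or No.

No

By Bézout, 39775x + 304200y = 226 has integer solutions iff gcd(39775, 304200) | 226.
Euclid: 304200 = 7·39775 + 25775; 39775 = 1·25775 + 14000; 25775 = 1·14000 + 11775; 14000 = 1·11775 + 2225; 11775 = 5·2225 + 650; 2225 = 3·650 + 275; 650 = 2·275 + 100; 275 = 2·100 + 75; 100 = 1·75 + 25; 75 = 3·25 + 0. gcd = 25; 226 mod 25 = 1. No.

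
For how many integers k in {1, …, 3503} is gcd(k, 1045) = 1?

2413

Prime factors of 1045: 5, 11, 19. Count integers ≤ 3503 divisible by none of them.
By inclusion–exclusion: 3503 − ⌊3503/5⌋ − ⌊3503/11⌋ − ⌊3503/19⌋ + ⌊3503/55⌋ + ⌊3503/95⌋ + ⌊3503/209⌋ − ⌊3503/1045⌋ = 2413.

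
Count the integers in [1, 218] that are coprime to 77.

Prime factors of 77: 7, 11. Count integers ≤ 218 divisible by none of them.
By inclusion–exclusion: 218 − ⌊218/7⌋ − ⌊218/11⌋ + ⌊218/77⌋ = 170.

170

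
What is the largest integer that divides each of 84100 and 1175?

Euclid: 84100 = 71·1175 + 675; 1175 = 1·675 + 500; 675 = 1·500 + 175; 500 = 2·175 + 150; 175 = 1·150 + 25; 150 = 6·25 + 0. Last nonzero remainder: 25.

25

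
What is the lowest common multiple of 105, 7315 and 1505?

105 = 3 · 5 · 7; 7315 = 5 · 7 · 11 · 19; 1505 = 5 · 7 · 43
lcm takes max exponent of each prime: 3 · 5 · 7 · 11 · 19 · 43 = 943635

943635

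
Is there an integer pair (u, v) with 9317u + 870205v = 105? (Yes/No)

Yes

gcd(9317, 870205): 870205 = 93·9317 + 3724; 9317 = 2·3724 + 1869; 3724 = 1·1869 + 1855; 1869 = 1·1855 + 14; 1855 = 132·14 + 7; 14 = 2·7 + 0 → 7
7 divides 105, so a solution exists.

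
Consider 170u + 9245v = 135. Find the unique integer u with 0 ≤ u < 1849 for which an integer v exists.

599

gcd(170, 9245) = 5 (Euclid: 9245 = 54·170 + 65; 170 = 2·65 + 40; 65 = 1·40 + 25; 40 = 1·25 + 15; 25 = 1·15 + 10; 15 = 1·10 + 5; 10 = 2·5 + 0), and 5 | 135.
Extended Euclid: 170·(707) + 9245·(-13) = 5. Scale by 27: u₀ = 19089.
General solution u = u₀ + 1849t; reducing mod 1849 gives u = 599 (and v = -11).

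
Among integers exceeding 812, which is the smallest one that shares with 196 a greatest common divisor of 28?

196 = 28·7. Any m with gcd(m, 196) = 28 is a multiple of 28, say 28s, with s coprime to 7.
Need s > 812/28, so s ≥ 30. First s ≥ 30 with gcd(s, 7) = 1 is s = 30. Thus m = 28·30 = 840.

840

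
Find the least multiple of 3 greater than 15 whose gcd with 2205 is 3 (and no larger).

Multiples of 3 above 15: 3·6, 3·7, … . Need the cofactor coprime to 2205/3 = 735.
Checking s = 6, 7, … the first with gcd(s, 735) = 1 is s = 8, giving 24.

24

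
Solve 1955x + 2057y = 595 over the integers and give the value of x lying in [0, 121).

Euclid: 2057 = 1·1955 + 102; 1955 = 19·102 + 17; 102 = 6·17 + 0 → gcd = 17; 595 = 17·35.
Back-substitution yields 1955·(20) + 2057·(-19) = 17, so one solution is x = 20·35 = 700, y = -19·35 = -665.
Solutions in x differ by 2057/17 = 121; the one in [0, 121) is 700 mod 121 = 95.

95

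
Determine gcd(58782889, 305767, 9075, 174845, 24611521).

gcd(58782889, 305767): 58782889 = 192·305767 + 75625; 305767 = 4·75625 + 3267; 75625 = 23·3267 + 484; 3267 = 6·484 + 363; 484 = 1·363 + 121; 363 = 3·121 + 0 → 121
gcd(121, 9075): 9075 = 75·121 + 0 → 121
gcd(121, 174845): 174845 = 1445·121 + 0 → 121
gcd(121, 24611521): 24611521 = 203401·121 + 0 → 121

121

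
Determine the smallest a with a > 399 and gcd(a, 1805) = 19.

418

gcd(a, 1805) = 19 forces 19 | a; write a = 19s. Then gcd(19s, 19·95) = 19·gcd(s, 95), so need gcd(s, 95) = 1.
19s > 399 gives s ≥ 22. The least s ≥ 22 coprime to 95 is 22, so a = 19·22 = 418.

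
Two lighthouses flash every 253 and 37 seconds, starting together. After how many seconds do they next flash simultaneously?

253 = 11 · 23; 37 = 37
max exponents: 11 · 23 · 37 = 9361

9361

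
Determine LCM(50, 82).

gcd first: 82 = 1·50 + 32; 50 = 1·32 + 18; 32 = 1·18 + 14; 18 = 1·14 + 4; 14 = 3·4 + 2; 4 = 2·2 + 0 → gcd = 2
lcm = 50·82/gcd = 4100/2 = 2050

2050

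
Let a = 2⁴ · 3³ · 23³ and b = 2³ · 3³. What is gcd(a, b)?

216

min exponent per shared prime: 2³ · 3³ = 216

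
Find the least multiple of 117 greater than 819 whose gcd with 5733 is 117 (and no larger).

Multiples of 117 above 819: 117·8, 117·9, … . Need the cofactor coprime to 5733/117 = 49.
Checking s = 8, 9, … the first with gcd(s, 49) = 1 is s = 8, giving 936.

936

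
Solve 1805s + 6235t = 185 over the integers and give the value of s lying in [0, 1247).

Euclid: 6235 = 3·1805 + 820; 1805 = 2·820 + 165; 820 = 4·165 + 160; 165 = 1·160 + 5; 160 = 32·5 + 0 → gcd = 5; 185 = 5·37.
Back-substitution yields 1805·(38) + 6235·(-11) = 5, so one solution is s = 38·37 = 1406, t = -11·37 = -407.
Solutions in s differ by 6235/5 = 1247; the one in [0, 1247) is 1406 mod 1247 = 159.

159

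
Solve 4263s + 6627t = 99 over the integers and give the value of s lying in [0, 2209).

Reduce mod 6627: 4263s ≡ 99 (mod 6627). With g = gcd(4263, 6627) = 3 dividing 99, divide through: 1421s ≡ 33 (mod 2209).
Since gcd(1421, 2209) = 1, s ≡ 33·(1421)⁻¹ ≡ 1225 (mod 2209). Smallest non-negative: 1225.

1225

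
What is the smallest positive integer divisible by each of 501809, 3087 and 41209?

3798192321

501809 = 7⁴ · 11 · 19; 3087 = 3² · 7³; 41209 = 7² · 29²
lcm takes max exponent of each prime: 3² · 7⁴ · 11 · 19 · 29² = 3798192321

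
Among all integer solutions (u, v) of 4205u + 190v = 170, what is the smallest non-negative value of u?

gcd(4205, 190) = 5 (Euclid: 4205 = 22·190 + 25; 190 = 7·25 + 15; 25 = 1·15 + 10; 15 = 1·10 + 5; 10 = 2·5 + 0), and 5 | 170.
Extended Euclid: 4205·(-15) + 190·(332) = 5. Scale by 34: u₀ = -510.
General solution u = u₀ + 38t; reducing mod 38 gives u = 22 (and v = -486).

22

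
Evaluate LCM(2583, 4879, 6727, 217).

2583 = 3² · 7 · 41; 4879 = 7 · 17 · 41; 6727 = 7 · 31²; 217 = 7 · 31
lcm takes max exponent of each prime: 3² · 7 · 17 · 31² · 41 = 42198471

42198471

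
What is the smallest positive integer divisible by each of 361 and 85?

361 = 19²; 85 = 5 · 17
max exponents: 5 · 17 · 19² = 30685

30685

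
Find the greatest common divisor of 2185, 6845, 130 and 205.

2185 = 5 · 19 · 23; 6845 = 5 · 37²; 130 = 2 · 5 · 13; 205 = 5 · 41
gcd takes min exponent of each prime: 5 = 5

5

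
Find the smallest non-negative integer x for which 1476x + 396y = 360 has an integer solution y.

4

gcd(1476, 396) = 36 (Euclid: 1476 = 3·396 + 288; 396 = 1·288 + 108; 288 = 2·108 + 72; 108 = 1·72 + 36; 72 = 2·36 + 0), and 36 | 360.
Extended Euclid: 1476·(-4) + 396·(15) = 36. Scale by 10: x₀ = -40.
General solution x = x₀ + 11t; reducing mod 11 gives x = 4 (and y = -14).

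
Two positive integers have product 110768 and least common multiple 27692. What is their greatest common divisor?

4

From gcd × lcm = uv: gcd = 110768 / 27692 = 4.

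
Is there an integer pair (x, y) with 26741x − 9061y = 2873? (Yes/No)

Yes

gcd(26741, 9061): 26741 = 2·9061 + 8619; 9061 = 1·8619 + 442; 8619 = 19·442 + 221; 442 = 2·221 + 0 → 221
221 divides 2873, so a solution exists.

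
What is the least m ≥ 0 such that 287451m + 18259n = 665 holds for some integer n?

66

Euclid: 287451 = 15·18259 + 13566; 18259 = 1·13566 + 4693; 13566 = 2·4693 + 4180; 4693 = 1·4180 + 513; 4180 = 8·513 + 76; 513 = 6·76 + 57; 76 = 1·57 + 19; 57 = 3·19 + 0 → gcd = 19; 665 = 19·35.
Back-substitution yields 287451·(249) + 18259·(-3920) = 19, so one solution is m = 249·35 = 8715, n = -3920·35 = -137200.
Solutions in m differ by 18259/19 = 961; the one in [0, 961) is 8715 mod 961 = 66.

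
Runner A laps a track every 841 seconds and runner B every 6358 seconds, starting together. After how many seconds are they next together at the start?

841 = 29²; 6358 = 2 · 11 · 17²
max exponents: 2 · 11 · 17² · 29² = 5347078

5347078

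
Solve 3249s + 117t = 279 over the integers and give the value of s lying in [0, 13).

gcd(3249, 117) = 9 (Euclid: 3249 = 27·117 + 90; 117 = 1·90 + 27; 90 = 3·27 + 9; 27 = 3·9 + 0), and 9 | 279.
Extended Euclid: 3249·(4) + 117·(-111) = 9. Scale by 31: s₀ = 124.
General solution s = s₀ + 13k; reducing mod 13 gives s = 7 (and t = -192).

7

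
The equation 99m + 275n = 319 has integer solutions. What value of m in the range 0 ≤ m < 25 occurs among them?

Euclid: 275 = 2·99 + 77; 99 = 1·77 + 22; 77 = 3·22 + 11; 22 = 2·11 + 0 → gcd = 11; 319 = 11·29.
Back-substitution yields 99·(-11) + 275·(4) = 11, so one solution is m = -11·29 = -319, n = 4·29 = 116.
Solutions in m differ by 275/11 = 25; the one in [0, 25) is -319 mod 25 = 6.

6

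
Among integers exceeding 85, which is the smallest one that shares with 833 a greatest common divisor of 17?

102

gcd(k, 833) = 17 forces 17 | k; write k = 17s. Then gcd(17s, 17·49) = 17·gcd(s, 49), so need gcd(s, 49) = 1.
17s > 85 gives s ≥ 6. The least s ≥ 6 coprime to 49 is 6, so k = 17·6 = 102.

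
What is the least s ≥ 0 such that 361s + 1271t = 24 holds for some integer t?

Euclid: 1271 = 3·361 + 188; 361 = 1·188 + 173; 188 = 1·173 + 15; 173 = 11·15 + 8; 15 = 1·8 + 7; 8 = 1·7 + 1; 7 = 7·1 + 0 → gcd = 1; 24 = 1·24.
Back-substitution yields 361·(169) + 1271·(-48) = 1, so one solution is s = 169·24 = 4056, t = -48·24 = -1152.
Solutions in s differ by 1271/1 = 1271; the one in [0, 1271) is 4056 mod 1271 = 243.

243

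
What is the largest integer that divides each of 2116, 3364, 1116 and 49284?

4

gcd(2116, 3364): 3364 = 1·2116 + 1248; 2116 = 1·1248 + 868; 1248 = 1·868 + 380; 868 = 2·380 + 108; 380 = 3·108 + 56; 108 = 1·56 + 52; 56 = 1·52 + 4; 52 = 13·4 + 0 → 4
gcd(4, 1116): 1116 = 279·4 + 0 → 4
gcd(4, 49284): 49284 = 12321·4 + 0 → 4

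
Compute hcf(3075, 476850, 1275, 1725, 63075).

75

gcd(3075, 476850): 476850 = 155·3075 + 225; 3075 = 13·225 + 150; 225 = 1·150 + 75; 150 = 2·75 + 0 → 75
gcd(75, 1275): 1275 = 17·75 + 0 → 75
gcd(75, 1725): 1725 = 23·75 + 0 → 75
gcd(75, 63075): 63075 = 841·75 + 0 → 75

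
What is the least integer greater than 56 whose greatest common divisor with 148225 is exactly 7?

Multiples of 7 above 56: 7·9, 7·10, … . Need the cofactor coprime to 148225/7 = 21175.
Checking s = 9, 10, … the first with gcd(s, 21175) = 1 is s = 9, giving 63.

63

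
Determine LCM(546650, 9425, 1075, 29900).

546650 = 2 · 5² · 13 · 29²; 9425 = 5² · 13 · 29; 1075 = 5² · 43; 29900 = 2² · 5² · 13 · 23
lcm takes max exponent of each prime: 2² · 5² · 13 · 23 · 29² · 43 = 1081273700

1081273700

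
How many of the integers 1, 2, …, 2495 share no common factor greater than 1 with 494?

494 = 2·13·19. Inclusion–exclusion on these primes:
2495 − ⌊2495/2⌋ − ⌊2495/13⌋ − ⌊2495/19⌋ + ⌊2495/26⌋ + ⌊2495/38⌋ + ⌊2495/247⌋ − ⌊2495/494⌋ = 1091

1091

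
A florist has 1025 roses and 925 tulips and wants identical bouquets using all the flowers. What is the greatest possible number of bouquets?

1025 = 5² · 41
925 = 5² · 37
Common: 5² = 25

25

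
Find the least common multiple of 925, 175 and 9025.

2337475

lcm(925, 175) = 925·175/gcd = 161875/25 = 6475
lcm(6475, 9025) = 6475·9025/gcd = 58436875/25 = 2337475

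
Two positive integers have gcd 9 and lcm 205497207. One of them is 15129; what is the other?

Using uv = gcd(u,v)·lcm(u,v) = 9·205497207 = 1849474863, we get v = 1849474863/15129 = 122247.

122247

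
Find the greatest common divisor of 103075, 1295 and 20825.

gcd(103075, 1295): 103075 = 79·1295 + 770; 1295 = 1·770 + 525; 770 = 1·525 + 245; 525 = 2·245 + 35; 245 = 7·35 + 0 → 35
gcd(35, 20825): 20825 = 595·35 + 0 → 35

35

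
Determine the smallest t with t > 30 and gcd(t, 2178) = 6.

Multiples of 6 above 30: 6·6, 6·7, … . Need the cofactor coprime to 2178/6 = 363.
Checking s = 6, 7, … the first with gcd(s, 363) = 1 is s = 7, giving 42.

42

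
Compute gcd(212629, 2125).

Euclid: 212629 = 100·2125 + 129; 2125 = 16·129 + 61; 129 = 2·61 + 7; 61 = 8·7 + 5; 7 = 1·5 + 2; 5 = 2·2 + 1; 2 = 2·1 + 0. Last nonzero remainder: 1.

1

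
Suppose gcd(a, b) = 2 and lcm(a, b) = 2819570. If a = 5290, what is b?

Using ab = gcd(a,b)·lcm(a,b) = 2·2819570 = 5639140, we get b = 5639140/5290 = 1066.

1066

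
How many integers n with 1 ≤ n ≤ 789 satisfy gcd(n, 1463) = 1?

583

Prime factors of 1463: 7, 11, 19. Count integers ≤ 789 divisible by none of them.
By inclusion–exclusion: 789 − ⌊789/7⌋ − ⌊789/11⌋ − ⌊789/19⌋ + ⌊789/77⌋ + ⌊789/133⌋ + ⌊789/209⌋ − ⌊789/1463⌋ = 583.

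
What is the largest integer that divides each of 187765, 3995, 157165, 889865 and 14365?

187765 = 5 · 17 · 47²; 3995 = 5 · 17 · 47; 157165 = 5 · 17 · 43²; 889865 = 5 · 17 · 19² · 29; 14365 = 5 · 13² · 17
gcd takes min exponent of each prime: 5 · 17 = 85

85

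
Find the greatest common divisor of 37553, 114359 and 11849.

37553 = 17 · 47²; 114359 = 7 · 17 · 31²; 11849 = 17² · 41
gcd takes min exponent of each prime: 17 = 17

17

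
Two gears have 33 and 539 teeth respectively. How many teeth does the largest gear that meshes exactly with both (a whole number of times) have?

Euclid: 539 = 16·33 + 11; 33 = 3·11 + 0. Last nonzero remainder: 11.

11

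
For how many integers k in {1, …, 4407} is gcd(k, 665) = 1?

Prime factors of 665: 5, 7, 19. Count integers ≤ 4407 divisible by none of them.
By inclusion–exclusion: 4407 − ⌊4407/5⌋ − ⌊4407/7⌋ − ⌊4407/19⌋ + ⌊4407/35⌋ + ⌊4407/95⌋ + ⌊4407/133⌋ − ⌊4407/665⌋ = 2864.

2864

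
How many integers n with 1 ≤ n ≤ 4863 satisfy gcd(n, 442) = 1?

2113

Prime factors of 442: 2, 13, 17. Count integers ≤ 4863 divisible by none of them.
By inclusion–exclusion: 4863 − ⌊4863/2⌋ − ⌊4863/13⌋ − ⌊4863/17⌋ + ⌊4863/26⌋ + ⌊4863/34⌋ + ⌊4863/221⌋ − ⌊4863/442⌋ = 2113.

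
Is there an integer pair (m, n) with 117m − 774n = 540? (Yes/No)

gcd(117, 774): 774 = 6·117 + 72; 117 = 1·72 + 45; 72 = 1·45 + 27; 45 = 1·27 + 18; 27 = 1·18 + 9; 18 = 2·9 + 0 → 9
9 divides 540, so a solution exists.

Yes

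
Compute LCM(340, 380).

340 = 2² · 5 · 17; 380 = 2² · 5 · 19
max exponents: 2² · 5 · 17 · 19 = 6460

6460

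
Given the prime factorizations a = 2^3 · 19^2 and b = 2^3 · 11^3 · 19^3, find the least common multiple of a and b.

max exponent per prime: 2^3 · 11^3 · 19^3 = 73034632

73034632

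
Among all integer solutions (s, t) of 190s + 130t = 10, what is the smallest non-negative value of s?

gcd(190, 130) = 10 (Euclid: 190 = 1·130 + 60; 130 = 2·60 + 10; 60 = 6·10 + 0), and 10 | 10.
Extended Euclid: 190·(-2) + 130·(3) = 10. Scale by 1: s₀ = -2.
General solution s = s₀ + 13k; reducing mod 13 gives s = 11 (and t = -16).

11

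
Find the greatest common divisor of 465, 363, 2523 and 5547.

3

465 = 3 · 5 · 31; 363 = 3 · 11²; 2523 = 3 · 29²; 5547 = 3 · 43²
gcd takes min exponent of each prime: 3 = 3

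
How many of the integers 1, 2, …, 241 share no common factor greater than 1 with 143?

203

Prime factors of 143: 11, 13. Count integers ≤ 241 divisible by none of them.
By inclusion–exclusion: 241 − ⌊241/11⌋ − ⌊241/13⌋ + ⌊241/143⌋ = 203.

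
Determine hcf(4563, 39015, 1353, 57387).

3

gcd(4563, 39015): 39015 = 8·4563 + 2511; 4563 = 1·2511 + 2052; 2511 = 1·2052 + 459; 2052 = 4·459 + 216; 459 = 2·216 + 27; 216 = 8·27 + 0 → 27
gcd(27, 1353): 1353 = 50·27 + 3; 27 = 9·3 + 0 → 3
gcd(3, 57387): 57387 = 19129·3 + 0 → 3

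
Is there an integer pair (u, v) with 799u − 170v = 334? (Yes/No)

No

By Bézout, 799u − 170v = 334 has integer solutions iff gcd(799, 170) | 334.
Euclid: 799 = 4·170 + 119; 170 = 1·119 + 51; 119 = 2·51 + 17; 51 = 3·17 + 0. gcd = 17; 334 mod 17 = 11. No.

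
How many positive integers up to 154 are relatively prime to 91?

91 = 7·13. Inclusion–exclusion on these primes:
154 − ⌊154/7⌋ − ⌊154/13⌋ + ⌊154/91⌋ = 122

122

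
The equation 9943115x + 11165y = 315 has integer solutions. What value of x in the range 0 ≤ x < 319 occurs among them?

25

Euclid: 9943115 = 890·11165 + 6265; 11165 = 1·6265 + 4900; 6265 = 1·4900 + 1365; 4900 = 3·1365 + 805; 1365 = 1·805 + 560; 805 = 1·560 + 245; 560 = 2·245 + 70; 245 = 3·70 + 35; 70 = 2·35 + 0 → gcd = 35; 315 = 35·9.
Back-substitution yields 9943115·(-139) + 11165·(123788) = 35, so one solution is x = -139·9 = -1251, y = 123788·9 = 1114092.
Solutions in x differ by 11165/35 = 319; the one in [0, 319) is -1251 mod 319 = 25.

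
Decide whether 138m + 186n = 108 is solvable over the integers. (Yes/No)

Yes

By Bézout, 138m + 186n = 108 has integer solutions iff gcd(138, 186) | 108.
Euclid: 186 = 1·138 + 48; 138 = 2·48 + 42; 48 = 1·42 + 6; 42 = 7·6 + 0. gcd = 6; 108 mod 6 = 0. Yes.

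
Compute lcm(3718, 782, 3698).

3718 = 2 · 11 · 13²; 782 = 2 · 17 · 23; 3698 = 2 · 43²
lcm takes max exponent of each prime: 2 · 11 · 13² · 17 · 23 · 43² = 2687961562

2687961562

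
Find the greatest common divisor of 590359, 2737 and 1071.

119

590359 = 7 · 11² · 17 · 41; 2737 = 7 · 17 · 23; 1071 = 3² · 7 · 17
gcd takes min exponent of each prime: 7 · 17 = 119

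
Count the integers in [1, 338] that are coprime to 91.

Prime factors of 91: 7, 13. Count integers ≤ 338 divisible by none of them.
By inclusion–exclusion: 338 − ⌊338/7⌋ − ⌊338/13⌋ + ⌊338/91⌋ = 267.

267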